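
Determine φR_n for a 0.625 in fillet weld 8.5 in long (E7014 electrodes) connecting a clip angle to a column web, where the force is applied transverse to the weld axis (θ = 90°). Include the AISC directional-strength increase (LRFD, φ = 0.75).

φR_n ≈ 177 kip

E70XX → F_EXX = 70 ksi.
t_e = 0.707 × 0.625 = 0.4419 in; A_we = 0.4419 × 8.5 = 3.756 in².
Directional factor: 1.0 + 0.5 sin^1.5(90°) = 1.5.
F_nw = 0.6 × 70 × 1.5 = 63 ksi.
φR_n = 0.75 × 63 × 3.756 = 177.5 kip.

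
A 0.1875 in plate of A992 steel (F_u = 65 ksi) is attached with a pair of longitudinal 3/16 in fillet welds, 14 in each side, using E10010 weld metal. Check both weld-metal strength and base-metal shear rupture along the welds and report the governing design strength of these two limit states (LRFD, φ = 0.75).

φR_n ≈ 154 kips (base-metal shear rupture governs)

E100XX → F_EXX = 100 ksi.
t_e = 0.707 × 0.1875 = 0.1326 in; L = 28 in.
Weld metal: φR_n = 0.75 × 0.6 × 100 × 0.1326 × 28 = 167 kips.
Base metal (shear rupture): φR_n = 0.75 × 0.6 × 65 × 0.1875 × 28 = 153.6 kips.
Governing: base-metal shear rupture.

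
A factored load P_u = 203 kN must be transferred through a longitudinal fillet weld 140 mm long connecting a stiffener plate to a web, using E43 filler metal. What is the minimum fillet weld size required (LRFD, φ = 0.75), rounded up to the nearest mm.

E43XX → F_EXX = 430 MPa.
Total weld length L = 140 mm.
Required throat t_e = P_u / (φ × 0.6 F_EXX × L) = 203 / (0.75 × 0.6 × 430 × 140 × 10⁻³) = 7.494 mm.
Required leg w = t_e / 0.707 = 10.6 mm → use 11 mm.

w = 11 mm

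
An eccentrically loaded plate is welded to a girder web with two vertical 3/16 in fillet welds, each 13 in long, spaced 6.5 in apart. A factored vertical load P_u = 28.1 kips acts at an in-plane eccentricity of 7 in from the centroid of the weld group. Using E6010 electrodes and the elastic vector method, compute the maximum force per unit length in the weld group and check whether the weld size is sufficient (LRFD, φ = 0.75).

f_max ≈ 2.88 kip/in; adequate

E60XX → F_EXX = 60 ksi.
Total weld length L_w = 26 in. Treat welds as unit-width lines.
Polar moment about centroid: J = 2[d³/12 + d(b/2)²] = 2[13³/12 + 13×3.25²] = 640.8 in³.
Direct shear f_v = P/L_w = 28.1 / 26 = 1.081 kip/in (vertical).
Torsion M = P·e = 28.1 × 7 = 196.7 kip·in.
Critical point at (x, y) = (3.25, 6.5) from centroid. f_tx = M·y/J = 1.995 kip/in; f_ty = M·x/J = 0.9976 kip/in.
Resultant f_max = √[f_tx² + (f_v + f_ty)²] = √[1.995² + (1.081 + 0.9976)²] = 2.881 kip/in.
Capacity per unit length: φr_n = 0.75 × 0.6 × 60 × (0.707 × 0.1875) = 3.579 kip/in.
2.881 ≤ 3.579 → adequate.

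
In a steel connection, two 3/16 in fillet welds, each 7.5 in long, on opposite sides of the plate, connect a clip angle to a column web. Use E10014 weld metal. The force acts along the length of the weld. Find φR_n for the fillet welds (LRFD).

φR_n ≈ 89.5 kip

E100XX → F_EXX = 100 ksi.
Effective throat t_e = 0.707 × 0.1875 = 0.1326 in.
Total length L = 15 in; A_we = 0.1326 × 15 = 1.988 in².
F_nw = 0.6 F_EXX = 0.6 × 100 = 60 ksi.
φR_n = 0.75 × 60 × 1.988 = 89.48 kip.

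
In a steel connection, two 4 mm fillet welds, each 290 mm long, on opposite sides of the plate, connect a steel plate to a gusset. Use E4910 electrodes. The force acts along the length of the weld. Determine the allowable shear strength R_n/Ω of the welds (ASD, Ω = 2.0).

R_n/Ω ≈ 241 kN

E49XX → F_EXX = 490 MPa.
Effective throat t_e = 0.707 × 4 = 2.828 mm.
Total length L = 580 mm; A_we = 2.828 × 580 = 1640 mm².
F_nw = 0.6 F_EXX = 0.6 × 490 = 294 MPa.
R_n = 294 × 1640 × 10⁻³ = 482.2 kN; R_n/Ω = 482.2/2.0 = 241.1 kN.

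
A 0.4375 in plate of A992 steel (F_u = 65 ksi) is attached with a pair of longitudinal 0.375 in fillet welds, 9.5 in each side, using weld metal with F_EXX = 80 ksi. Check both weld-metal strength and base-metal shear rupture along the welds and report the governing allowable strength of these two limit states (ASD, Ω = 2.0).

t_e = 0.707 × 0.375 = 0.2651 in; L = 19 in.
Weld metal: R_n/Ω = (1/2.0) × 0.6 × 80 × 0.2651 × 19 = 120.9 kips.
Base metal (shear rupture): R_n/Ω = (1/2.0) × 0.6 × 65 × 0.4375 × 19 = 162.1 kips.
Governing: weld metal.

R_n/Ω ≈ 121 kips (weld metal governs)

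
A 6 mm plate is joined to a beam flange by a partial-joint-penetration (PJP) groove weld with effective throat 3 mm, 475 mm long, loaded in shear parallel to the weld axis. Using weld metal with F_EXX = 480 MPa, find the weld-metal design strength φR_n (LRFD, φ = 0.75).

φR_n ≈ 308 kN

Effective throat (given) t_e = 3 mm.
A_we = 3 × 475 = 1425 mm².
F_nw = 0.6 F_EXX = 288 MPa.
φR_n = 0.75 × 288 × 1425 × 10⁻³ = 307.8 kN.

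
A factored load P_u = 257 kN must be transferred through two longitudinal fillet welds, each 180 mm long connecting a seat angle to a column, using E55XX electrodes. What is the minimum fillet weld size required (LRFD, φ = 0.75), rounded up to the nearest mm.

w = 5 mm

E55XX → F_EXX = 550 MPa.
Total weld length L = 360 mm.
Required throat t_e = P_u / (φ × 0.6 F_EXX × L) = 257 / (0.75 × 0.6 × 550 × 360 × 10⁻³) = 2.884 mm.
Required leg w = t_e / 0.707 = 4.08 mm → use 5 mm.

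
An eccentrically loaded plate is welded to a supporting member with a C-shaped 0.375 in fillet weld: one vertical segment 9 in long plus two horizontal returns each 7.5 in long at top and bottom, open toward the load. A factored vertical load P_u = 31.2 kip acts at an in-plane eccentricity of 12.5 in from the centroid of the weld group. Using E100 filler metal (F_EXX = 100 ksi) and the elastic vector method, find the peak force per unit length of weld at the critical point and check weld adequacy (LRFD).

f_max ≈ 6.23 kip/in; adequate

Total weld length L_w = 24 in. Treat welds as unit-width lines.
Centroid: x̄ = 2×7.5×3.75 / 24 = 2.344 in from the vertical weld.
Polar moment about centroid: J = I_x + I_y = [9³/12 + 2×7.5×4.5²] + [9×2.344² + 2(7.5³/12 + 7.5×1.406²)] = 513.9 in³.
Direct shear f_v = P/L_w = 31.2 / 24 = 1.3 kip/in (vertical).
Torsion M = P·e = 31.2 × 12.5 = 390 kip·in.
Critical point at (x, y) = (5.156, 4.5) from centroid. f_tx = M·y/J = 3.415 kip/in; f_ty = M·x/J = 3.913 kip/in.
Resultant f_max = √[f_tx² + (f_v + f_ty)²] = √[3.415² + (1.3 + 3.913)²] = 6.232 kip/in.
Capacity per unit length: φr_n = 0.75 × 0.6 × 100 × (0.707 × 0.375) = 11.93 kip/in.
6.232 ≤ 11.93 → adequate.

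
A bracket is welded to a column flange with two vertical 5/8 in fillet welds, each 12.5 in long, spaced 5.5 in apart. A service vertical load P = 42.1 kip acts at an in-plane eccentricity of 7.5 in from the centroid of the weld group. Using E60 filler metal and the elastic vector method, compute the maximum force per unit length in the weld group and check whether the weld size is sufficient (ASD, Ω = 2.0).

f_max ≈ 5.11 kip/in; adequate

E60XX → F_EXX = 60 ksi.
Total weld length L_w = 25 in. Treat welds as unit-width lines.
Polar moment about centroid: J = 2[d³/12 + d(b/2)²] = 2[12.5³/12 + 12.5×2.75²] = 514.6 in³.
Direct shear f_v = P/L_w = 42.1 / 25 = 1.684 kip/in (vertical).
Torsion M = P·e = 42.1 × 7.5 = 315.75 kip·in.
Critical point at (x, y) = (2.75, 6.25) from centroid. f_tx = M·y/J = 3.835 kip/in; f_ty = M·x/J = 1.687 kip/in.
Resultant f_max = √[f_tx² + (f_v + f_ty)²] = √[3.835² + (1.684 + 1.687)²] = 5.106 kip/in.
Capacity per unit length: r_n/Ω = (1/2.0) × 0.6 × 60 × (0.707 × 0.625) = 7.954 kip/in.
5.106 ≤ 7.954 → adequate.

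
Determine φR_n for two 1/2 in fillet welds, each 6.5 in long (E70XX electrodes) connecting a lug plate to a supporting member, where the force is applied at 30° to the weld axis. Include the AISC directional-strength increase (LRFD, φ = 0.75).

φR_n ≈ 170 kip

E70XX → F_EXX = 70 ksi.
t_e = 0.707 × 0.5 = 0.3535 in; A_we = 0.3535 × 13 = 4.595 in².
Directional factor: 1.0 + 0.5 sin^1.5(30°) = 1.177.
F_nw = 0.6 × 70 × 1.177 = 49.42 ksi.
φR_n = 0.75 × 49.42 × 4.595 = 170.3 kip.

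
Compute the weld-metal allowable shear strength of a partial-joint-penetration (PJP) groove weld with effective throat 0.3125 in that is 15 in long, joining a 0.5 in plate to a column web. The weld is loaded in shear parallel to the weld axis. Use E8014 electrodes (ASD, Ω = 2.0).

E80XX → F_EXX = 80 ksi.
Effective throat (given) t_e = 0.3125 in.
A_we = 0.3125 × 15 = 4.688 in².
F_nw = 0.6 F_EXX = 48 ksi.
R_n/Ω = (48 × 4.688) / 2.0 = 112.5 kip.

R_n/Ω ≈ 112 kip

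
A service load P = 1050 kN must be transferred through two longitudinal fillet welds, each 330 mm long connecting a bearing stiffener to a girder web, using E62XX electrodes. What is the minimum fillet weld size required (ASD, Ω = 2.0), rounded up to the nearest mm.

w = 13 mm

E62XX → F_EXX = 620 MPa.
Total weld length L = 660 mm.
Required throat t_e = P × Ω / (0.6 F_EXX × L) = 1050 × 2.0 / (0.6 × 620 × 660 × 10⁻³) = 8.553 mm.
Required leg w = t_e / 0.707 = 12.1 mm → use 13 mm.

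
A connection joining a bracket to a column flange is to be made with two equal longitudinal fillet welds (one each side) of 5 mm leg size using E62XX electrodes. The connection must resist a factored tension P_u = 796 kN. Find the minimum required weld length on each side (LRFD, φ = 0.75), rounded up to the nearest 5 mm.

L = 405 mm on each side

E62XX → F_EXX = 620 MPa.
Throat t_e = 0.707 × 5 = 3.535 mm.
φr_n = 0.75 × 0.6 × 620 × 3.535 × 10⁻³ = 0.9863 kN/mm.
L_req = P_u / φr_n = 796 / 0.9863 = 807.1 mm total.
Per side: 807.1 / 2 = 403.5 mm.
Round up → use L = 405 mm on each side.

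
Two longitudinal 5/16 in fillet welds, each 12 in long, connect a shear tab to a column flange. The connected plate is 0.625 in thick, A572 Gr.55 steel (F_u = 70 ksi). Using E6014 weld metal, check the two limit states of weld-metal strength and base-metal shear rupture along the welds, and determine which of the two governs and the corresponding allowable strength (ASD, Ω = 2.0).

R_n/Ω ≈ 95.4 kips (weld metal governs)

E60XX → F_EXX = 60 ksi.
t_e = 0.707 × 0.3125 = 0.2209 in; L = 24 in.
Weld metal: R_n/Ω = (1/2.0) × 0.6 × 60 × 0.2209 × 24 = 95.44 kips.
Base metal (shear rupture): R_n/Ω = (1/2.0) × 0.6 × 70 × 0.625 × 24 = 315 kips.
Governing: weld metal.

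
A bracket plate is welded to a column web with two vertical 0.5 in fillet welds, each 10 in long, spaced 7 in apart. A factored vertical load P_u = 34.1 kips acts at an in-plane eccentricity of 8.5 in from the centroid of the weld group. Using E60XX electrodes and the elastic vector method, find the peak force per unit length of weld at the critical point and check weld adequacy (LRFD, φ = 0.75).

E60XX → F_EXX = 60 ksi.
Total weld length L_w = 20 in. Treat welds as unit-width lines.
Polar moment about centroid: J = 2[d³/12 + d(b/2)²] = 2[10³/12 + 10×3.5²] = 411.7 in³.
Direct shear f_v = P/L_w = 34.1 / 20 = 1.705 kip/in (vertical).
Torsion M = P·e = 34.1 × 8.5 = 289.85 kip·in.
Critical point at (x, y) = (3.5, 5) from centroid. f_tx = M·y/J = 3.52 kip/in; f_ty = M·x/J = 2.464 kip/in.
Resultant f_max = √[f_tx² + (f_v + f_ty)²] = √[3.52² + (1.705 + 2.464)²] = 5.457 kip/in.
Capacity per unit length: φr_n = 0.75 × 0.6 × 60 × (0.707 × 0.5) = 9.544 kip/in.
5.457 ≤ 9.544 → adequate.

f_max ≈ 5.46 kip/in; adequate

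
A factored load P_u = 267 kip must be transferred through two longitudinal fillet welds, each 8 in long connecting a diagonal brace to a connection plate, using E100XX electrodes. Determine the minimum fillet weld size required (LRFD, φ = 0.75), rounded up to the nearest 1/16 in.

E100XX → F_EXX = 100 ksi.
Total weld length L = 16 in.
Required throat t_e = P_u / (φ × 0.6 F_EXX × L) = 267 / (0.75 × 0.6 × 100 × 16) = 0.3708 in.
Required leg w = t_e / 0.707 = 0.5245 in → use 9/16 in.

w = 9/16 in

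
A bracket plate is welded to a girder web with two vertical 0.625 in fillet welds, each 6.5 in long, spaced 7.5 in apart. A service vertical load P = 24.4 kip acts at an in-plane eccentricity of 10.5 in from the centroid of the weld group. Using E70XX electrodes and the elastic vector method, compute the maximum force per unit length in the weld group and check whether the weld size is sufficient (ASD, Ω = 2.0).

E70XX → F_EXX = 70 ksi.
Total weld length L_w = 13 in. Treat welds as unit-width lines.
Polar moment about centroid: J = 2[d³/12 + d(b/2)²] = 2[6.5³/12 + 6.5×3.75²] = 228.6 in³.
Direct shear f_v = P/L_w = 24.4 / 13 = 1.877 kip/in (vertical).
Torsion M = P·e = 24.4 × 10.5 = 256.2 kip·in.
Critical point at (x, y) = (3.75, 3.25) from centroid. f_tx = M·y/J = 3.643 kip/in; f_ty = M·x/J = 4.203 kip/in.
Resultant f_max = √[f_tx² + (f_v + f_ty)²] = √[3.643² + (1.877 + 4.203)²] = 7.088 kip/in.
Capacity per unit length: r_n/Ω = (1/2.0) × 0.6 × 70 × (0.707 × 0.625) = 9.279 kip/in.
7.088 ≤ 9.279 → adequate.

f_max ≈ 7.09 kip/in; adequate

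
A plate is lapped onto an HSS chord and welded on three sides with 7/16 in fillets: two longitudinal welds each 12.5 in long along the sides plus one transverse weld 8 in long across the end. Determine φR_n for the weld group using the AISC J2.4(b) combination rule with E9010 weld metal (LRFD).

φR_n ≈ 417 kips

E90XX → F_EXX = 90 ksi.
t_e = 0.707 × 0.4375 = 0.3093 in.
R_nwl = 0.6 × 90 × 0.3093 × 25 = 417.6 kips (longitudinal, 2 welds).
R_nwt = 0.6 × 90 × 0.3093 × 8 = 133.6 kips (transverse, base value).
(i) R_nwl + R_nwt = 551.2 kips; (ii) 0.85 R_nwl + 1.5 R_nwt = 555.4 kips.
R_n = max = 555.4 kips [governs: (ii)]; φR_n = 416.5 kips.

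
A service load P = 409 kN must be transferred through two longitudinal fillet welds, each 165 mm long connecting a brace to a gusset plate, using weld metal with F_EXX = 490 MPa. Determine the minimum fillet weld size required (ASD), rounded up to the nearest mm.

Total weld length L = 330 mm.
Required throat t_e = P × Ω / (0.6 F_EXX × L) = 409 × 2.0 / (0.6 × 490 × 330 × 10⁻³) = 8.431 mm.
Required leg w = t_e / 0.707 = 11.93 mm → use 12 mm.

w = 12 mm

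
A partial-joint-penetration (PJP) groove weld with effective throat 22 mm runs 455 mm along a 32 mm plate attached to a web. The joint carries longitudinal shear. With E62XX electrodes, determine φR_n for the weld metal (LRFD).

φR_n ≈ 2790 kN

E62XX → F_EXX = 620 MPa.
Effective throat (given) t_e = 22 mm.
A_we = 22 × 455 = 10010 mm².
F_nw = 0.6 F_EXX = 372 MPa.
φR_n = 0.75 × 372 × 10010 × 10⁻³ = 2793 kN.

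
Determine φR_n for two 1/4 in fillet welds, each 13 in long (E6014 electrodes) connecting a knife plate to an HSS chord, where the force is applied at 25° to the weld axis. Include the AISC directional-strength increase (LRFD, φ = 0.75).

φR_n ≈ 141 kip

E60XX → F_EXX = 60 ksi.
t_e = 0.707 × 0.25 = 0.1767 in; A_we = 0.1767 × 26 = 4.595 in².
Directional factor: 1.0 + 0.5 sin^1.5(25°) = 1.137.
F_nw = 0.6 × 60 × 1.137 = 40.95 ksi.
φR_n = 0.75 × 40.95 × 4.595 = 141.1 kip.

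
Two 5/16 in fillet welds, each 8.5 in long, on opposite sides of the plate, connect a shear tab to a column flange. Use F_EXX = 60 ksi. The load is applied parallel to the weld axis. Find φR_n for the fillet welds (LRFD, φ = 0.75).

φR_n ≈ 101 kip

Effective throat t_e = 0.707 × 0.3125 = 0.2209 in.
Total length L = 17 in; A_we = 0.2209 × 17 = 3.756 in².
F_nw = 0.6 F_EXX = 0.6 × 60 = 36 ksi.
φR_n = 0.75 × 36 × 3.756 = 101.4 kip.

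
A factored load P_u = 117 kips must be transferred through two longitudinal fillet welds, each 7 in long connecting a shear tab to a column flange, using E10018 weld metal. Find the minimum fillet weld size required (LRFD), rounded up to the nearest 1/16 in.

w = 5/16 in

E100XX → F_EXX = 100 ksi.
Total weld length L = 14 in.
Required throat t_e = P_u / (φ × 0.6 F_EXX × L) = 117 / (0.75 × 0.6 × 100 × 14) = 0.1857 in.
Required leg w = t_e / 0.707 = 0.2627 in → use 5/16 in.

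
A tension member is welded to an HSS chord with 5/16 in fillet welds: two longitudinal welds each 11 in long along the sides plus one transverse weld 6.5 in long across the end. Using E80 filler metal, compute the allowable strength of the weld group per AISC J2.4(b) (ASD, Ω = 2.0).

E80XX → F_EXX = 80 ksi.
t_e = 0.707 × 0.3125 = 0.2209 in.
R_nwl = 0.6 × 80 × 0.2209 × 22 = 233.3 kip (longitudinal, 2 welds).
R_nwt = 0.6 × 80 × 0.2209 × 6.5 = 68.93 kip (transverse, base value).
(i) R_nwl + R_nwt = 302.2 kip; (ii) 0.85 R_nwl + 1.5 R_nwt = 301.7 kip.
R_n = max = 302.2 kip [governs: (i)]; R_n/Ω = 151.1 kip.

R_n/Ω ≈ 151 kip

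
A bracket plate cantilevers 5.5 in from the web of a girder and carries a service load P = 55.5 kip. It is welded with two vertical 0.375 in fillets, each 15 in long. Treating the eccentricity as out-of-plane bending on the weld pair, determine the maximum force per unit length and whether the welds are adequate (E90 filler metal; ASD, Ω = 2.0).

f_max ≈ 4.47 kip/in; adequate

E90XX → F_EXX = 90 ksi.
L_w = 2 × 15 = 30 in; section modulus (unit throat) S = 2 × L²/6 = 75 in².
Direct shear f_v = P/L_w = 55.5/30 = 1.85 kip/in.
Moment M = P × e = 55.5 × 5.5 = 305.25 kip·in; bending f_b = M/S = 4.07 kip/in.
f_max = √(f_v² + f_b²) = √(1.85² + 4.07²) = 4.471 kip/in.
r_n/Ω = (1/2.0) × 0.6 × 90 × (0.707 × 0.375) = 7.158 kip/in → adequate.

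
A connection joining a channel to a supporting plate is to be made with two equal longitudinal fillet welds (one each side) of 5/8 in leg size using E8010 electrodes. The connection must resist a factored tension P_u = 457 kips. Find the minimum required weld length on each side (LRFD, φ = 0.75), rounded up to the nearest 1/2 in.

E80XX → F_EXX = 80 ksi.
Throat t_e = 0.707 × 0.625 = 0.4419 in.
φr_n = 0.75 × 0.6 × 80 × 0.4419 = 15.91 kips/in.
L_req = P_u / φr_n = 457 / 15.91 = 28.73 in total.
Per side: 28.73 / 2 = 14.36 in.
Round up → use L = 14.5 in on each side.

L = 14.5 in on each side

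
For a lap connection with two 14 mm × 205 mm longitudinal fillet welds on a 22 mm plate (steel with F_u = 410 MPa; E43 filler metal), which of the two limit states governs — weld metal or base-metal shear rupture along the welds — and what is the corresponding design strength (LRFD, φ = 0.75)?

φR_n ≈ 785 kN (weld metal governs)

E43XX → F_EXX = 430 MPa.
t_e = 0.707 × 14 = 9.898 mm; L = 410 mm.
Weld metal: φR_n = 0.75 × 0.6 × 430 × 9.898 × 410 × 10⁻³ = 785.3 kN.
Base metal (shear rupture): φR_n = 0.75 × 0.6 × 410 × 22 × 410 × 10⁻³ = 1664 kN.
Governing: weld metal.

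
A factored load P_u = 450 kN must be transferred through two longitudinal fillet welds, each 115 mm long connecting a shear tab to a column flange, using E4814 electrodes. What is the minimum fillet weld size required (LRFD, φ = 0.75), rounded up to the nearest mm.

w = 13 mm

E48XX → F_EXX = 480 MPa.
Total weld length L = 230 mm.
Required throat t_e = P_u / (φ × 0.6 F_EXX × L) = 450 / (0.75 × 0.6 × 480 × 230 × 10⁻³) = 9.058 mm.
Required leg w = t_e / 0.707 = 12.81 mm → use 13 mm.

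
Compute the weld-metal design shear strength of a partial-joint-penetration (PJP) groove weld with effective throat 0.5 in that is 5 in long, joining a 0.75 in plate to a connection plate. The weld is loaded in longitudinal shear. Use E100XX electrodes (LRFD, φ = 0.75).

φR_n ≈ 112 kips

E100XX → F_EXX = 100 ksi.
Effective throat (given) t_e = 0.5 in.
A_we = 0.5 × 5 = 2.5 in².
F_nw = 0.6 F_EXX = 60 ksi.
φR_n = 0.75 × 60 × 2.5 = 112.5 kips.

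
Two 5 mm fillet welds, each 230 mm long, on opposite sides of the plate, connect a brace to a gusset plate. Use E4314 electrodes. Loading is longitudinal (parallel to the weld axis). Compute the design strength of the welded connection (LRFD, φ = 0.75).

φR_n ≈ 315 kN

E43XX → F_EXX = 430 MPa.
Effective throat t_e = 0.707 × 5 = 3.535 mm.
Total length L = 460 mm; A_we = 3.535 × 460 = 1626 mm².
F_nw = 0.6 F_EXX = 0.6 × 430 = 258 MPa.
φR_n = 0.75 × 258 × 1626 × 10⁻³ = 314.7 kN.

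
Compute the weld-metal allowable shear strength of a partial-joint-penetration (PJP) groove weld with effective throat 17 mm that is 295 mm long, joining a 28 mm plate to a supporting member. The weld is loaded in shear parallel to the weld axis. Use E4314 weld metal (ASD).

R_n/Ω ≈ 647 kN

E43XX → F_EXX = 430 MPa.
Effective throat (given) t_e = 17 mm.
A_we = 17 × 295 = 5015 mm².
F_nw = 0.6 F_EXX = 258 MPa.
R_n/Ω = (258 × 5015) / 2.0 × 10⁻³ = 646.9 kN.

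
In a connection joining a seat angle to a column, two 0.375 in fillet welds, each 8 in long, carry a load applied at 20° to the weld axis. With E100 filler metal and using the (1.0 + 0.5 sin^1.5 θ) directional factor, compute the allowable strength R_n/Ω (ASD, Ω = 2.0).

E100XX → F_EXX = 100 ksi.
t_e = 0.707 × 0.375 = 0.2651 in; A_we = 0.2651 × 16 = 4.242 in².
Directional factor: 1.0 + 0.5 sin^1.5(20°) = 1.1.
F_nw = 0.6 × 100 × 1.1 = 66 ksi.
R_n/Ω = (66 × 4.242) / 2.0 = 140 kips.

R_n/Ω ≈ 140 kips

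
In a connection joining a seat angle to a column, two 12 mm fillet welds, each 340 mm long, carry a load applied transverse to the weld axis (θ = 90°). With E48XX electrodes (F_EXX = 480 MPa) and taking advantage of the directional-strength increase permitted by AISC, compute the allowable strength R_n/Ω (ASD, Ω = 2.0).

R_n/Ω ≈ 1250 kN

t_e = 0.707 × 12 = 8.484 mm; A_we = 8.484 × 680 = 5769 mm².
Directional factor: 1.0 + 0.5 sin^1.5(90°) = 1.5.
F_nw = 0.6 × 480 × 1.5 = 432 MPa.
R_n/Ω = (432 × 5769) / 2.0 × 10⁻³ = 1246 kN.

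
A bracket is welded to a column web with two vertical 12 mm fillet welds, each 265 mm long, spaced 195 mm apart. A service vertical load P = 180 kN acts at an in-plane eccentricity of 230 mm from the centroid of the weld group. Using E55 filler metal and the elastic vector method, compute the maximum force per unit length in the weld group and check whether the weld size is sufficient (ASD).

f_max ≈ 1070 N/mm; adequate

E55XX → F_EXX = 550 MPa.
Total weld length L_w = 530 mm. Treat welds as unit-width lines.
Polar moment about centroid: J = 2[d³/12 + d(b/2)²] = 2[265³/12 + 265×97.5²] = 8140000 mm³.
Direct shear f_v = P/L_w = 180×10³ / 530 = 339.6 N/mm (vertical).
Torsion M = P·e = 180×10³ × 230 = 41400000 N·mm.
Critical point at (x, y) = (97.5, 132.5) from centroid. f_tx = M·y/J = 673.9 N/mm; f_ty = M·x/J = 495.9 N/mm.
Resultant f_max = √[f_tx² + (f_v + f_ty)²] = √[673.9² + (339.6 + 495.9)²] = 1073 N/mm.
Capacity per unit length: r_n/Ω = (1/2.0) × 0.6 × 550 × (0.707 × 12) = 1400 N/mm.
1073 ≤ 1400 → adequate.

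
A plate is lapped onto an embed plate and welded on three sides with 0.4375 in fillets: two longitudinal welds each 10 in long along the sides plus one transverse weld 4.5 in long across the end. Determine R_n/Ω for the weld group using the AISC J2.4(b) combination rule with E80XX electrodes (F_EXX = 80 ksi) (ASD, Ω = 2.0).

t_e = 0.707 × 0.4375 = 0.3093 in.
R_nwl = 0.6 × 80 × 0.3093 × 20 = 296.9 kips (longitudinal, 2 welds).
R_nwt = 0.6 × 80 × 0.3093 × 4.5 = 66.81 kips (transverse, base value).
(i) R_nwl + R_nwt = 363.8 kips; (ii) 0.85 R_nwl + 1.5 R_nwt = 352.6 kips.
R_n = max = 363.8 kips [governs: (i)]; R_n/Ω = 181.9 kips.

R_n/Ω ≈ 182 kips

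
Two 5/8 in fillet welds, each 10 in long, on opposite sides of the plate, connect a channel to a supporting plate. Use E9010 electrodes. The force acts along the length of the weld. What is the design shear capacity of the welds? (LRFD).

E90XX → F_EXX = 90 ksi.
Effective throat t_e = 0.707 × 0.625 = 0.4419 in.
Total length L = 20 in; A_we = 0.4419 × 20 = 8.837 in².
F_nw = 0.6 F_EXX = 0.6 × 90 = 54 ksi.
φR_n = 0.75 × 54 × 8.837 = 357.9 kip.

φR_n ≈ 358 kip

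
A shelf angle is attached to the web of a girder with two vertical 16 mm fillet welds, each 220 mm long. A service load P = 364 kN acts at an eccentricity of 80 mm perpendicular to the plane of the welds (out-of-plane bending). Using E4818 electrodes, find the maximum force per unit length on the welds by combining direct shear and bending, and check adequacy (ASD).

E48XX → F_EXX = 480 MPa.
L_w = 2 × 220 = 440 mm; section modulus (unit throat) S = 2 × L²/6 = 16130 mm².
Direct shear f_v = P/L_w = 364×10³/440 = 827.3 N/mm.
Moment M = P × e = 364×10³ × 80 = 29120000 N·mm; bending f_b = M/S = 1805 N/mm.
f_max = √(f_v² + f_b²) = √(827.3² + 1805²) = 1986 N/mm.
r_n/Ω = (1/2.0) × 0.6 × 480 × (0.707 × 16) = 1629 N/mm → NOT adequate.

f_max ≈ 1990 N/mm; NOT adequate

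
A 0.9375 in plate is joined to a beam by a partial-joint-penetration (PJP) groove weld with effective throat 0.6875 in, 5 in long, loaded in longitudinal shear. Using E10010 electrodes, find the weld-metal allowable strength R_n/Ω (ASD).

E100XX → F_EXX = 100 ksi.
Effective throat (given) t_e = 0.6875 in.
A_we = 0.6875 × 5 = 3.438 in².
F_nw = 0.6 F_EXX = 60 ksi.
R_n/Ω = (60 × 3.438) / 2.0 = 103.1 kip.

R_n/Ω ≈ 103 kip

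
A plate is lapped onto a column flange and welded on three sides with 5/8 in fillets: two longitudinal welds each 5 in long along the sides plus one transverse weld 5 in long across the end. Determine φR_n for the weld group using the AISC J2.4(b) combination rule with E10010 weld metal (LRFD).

E100XX → F_EXX = 100 ksi.
t_e = 0.707 × 0.625 = 0.4419 in.
R_nwl = 0.6 × 100 × 0.4419 × 10 = 265.1 kip (longitudinal, 2 welds).
R_nwt = 0.6 × 100 × 0.4419 × 5 = 132.6 kip (transverse, base value).
(i) R_nwl + R_nwt = 397.7 kip; (ii) 0.85 R_nwl + 1.5 R_nwt = 424.2 kip.
R_n = max = 424.2 kip [governs: (ii)]; φR_n = 318.1 kip.

φR_n ≈ 318 kip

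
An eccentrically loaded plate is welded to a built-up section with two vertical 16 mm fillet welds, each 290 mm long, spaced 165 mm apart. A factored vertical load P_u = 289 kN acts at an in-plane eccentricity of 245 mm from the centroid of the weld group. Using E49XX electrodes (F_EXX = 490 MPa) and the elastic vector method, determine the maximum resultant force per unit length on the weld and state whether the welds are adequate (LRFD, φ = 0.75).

Total weld length L_w = 580 mm. Treat welds as unit-width lines.
Polar moment about centroid: J = 2[d³/12 + d(b/2)²] = 2[290³/12 + 290×82.5²] = 8012000 mm³.
Direct shear f_v = P/L_w = 289×10³ / 580 = 498.3 N/mm (vertical).
Torsion M = P·e = 289×10³ × 245 = 70805000 N·mm.
Critical point at (x, y) = (82.5, 145) from centroid. f_tx = M·y/J = 1281 N/mm; f_ty = M·x/J = 729 N/mm.
Resultant f_max = √[f_tx² + (f_v + f_ty)²] = √[1281² + (498.3 + 729)²] = 1774 N/mm.
Capacity per unit length: φr_n = 0.75 × 0.6 × 490 × (0.707 × 16) = 2494 N/mm.
1774 ≤ 2494 → adequate.

f_max ≈ 1770 N/mm; adequate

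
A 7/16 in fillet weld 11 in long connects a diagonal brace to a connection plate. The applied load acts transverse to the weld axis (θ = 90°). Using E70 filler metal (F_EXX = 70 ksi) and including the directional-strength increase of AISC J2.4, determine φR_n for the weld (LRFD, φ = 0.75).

φR_n ≈ 161 kip

t_e = 0.707 × 0.4375 = 0.3093 in; A_we = 0.3093 × 11 = 3.402 in².
Directional factor: 1.0 + 0.5 sin^1.5(90°) = 1.5.
F_nw = 0.6 × 70 × 1.5 = 63 ksi.
φR_n = 0.75 × 63 × 3.402 = 160.8 kip.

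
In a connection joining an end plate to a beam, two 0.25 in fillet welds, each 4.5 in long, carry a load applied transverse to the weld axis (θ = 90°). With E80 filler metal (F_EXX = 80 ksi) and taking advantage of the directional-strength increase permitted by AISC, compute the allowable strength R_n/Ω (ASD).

t_e = 0.707 × 0.25 = 0.1767 in; A_we = 0.1767 × 9 = 1.591 in².
Directional factor: 1.0 + 0.5 sin^1.5(90°) = 1.5.
F_nw = 0.6 × 80 × 1.5 = 72 ksi.
R_n/Ω = (72 × 1.591) / 2.0 = 57.27 kip.

R_n/Ω ≈ 57.3 kip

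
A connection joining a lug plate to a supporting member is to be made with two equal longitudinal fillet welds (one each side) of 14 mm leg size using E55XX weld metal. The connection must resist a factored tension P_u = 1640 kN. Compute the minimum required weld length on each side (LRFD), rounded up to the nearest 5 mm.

L = 335 mm on each side

E55XX → F_EXX = 550 MPa.
Throat t_e = 0.707 × 14 = 9.898 mm.
φr_n = 0.75 × 0.6 × 550 × 9.898 × 10⁻³ = 2.45 kN/mm.
L_req = P_u / φr_n = 1640 / 2.45 = 669.5 mm total.
Per side: 669.5 / 2 = 334.7 mm.
Round up → use L = 335 mm on each side.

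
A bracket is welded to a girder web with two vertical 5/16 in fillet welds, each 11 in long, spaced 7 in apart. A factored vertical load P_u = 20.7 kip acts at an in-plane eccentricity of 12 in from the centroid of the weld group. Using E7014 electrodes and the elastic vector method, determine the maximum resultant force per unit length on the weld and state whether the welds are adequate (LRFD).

E70XX → F_EXX = 70 ksi.
Total weld length L_w = 22 in. Treat welds as unit-width lines.
Polar moment about centroid: J = 2[d³/12 + d(b/2)²] = 2[11³/12 + 11×3.5²] = 491.3 in³.
Direct shear f_v = P/L_w = 20.7 / 22 = 0.9409 kip/in (vertical).
Torsion M = P·e = 20.7 × 12 = 248.4 kip·in.
Critical point at (x, y) = (3.5, 5.5) from centroid. f_tx = M·y/J = 2.781 kip/in; f_ty = M·x/J = 1.769 kip/in.
Resultant f_max = √[f_tx² + (f_v + f_ty)²] = √[2.781² + (0.9409 + 1.769)²] = 3.883 kip/in.
Capacity per unit length: φr_n = 0.75 × 0.6 × 70 × (0.707 × 0.3125) = 6.96 kip/in.
3.883 ≤ 6.96 → adequate.

f_max ≈ 3.88 kip/in; adequate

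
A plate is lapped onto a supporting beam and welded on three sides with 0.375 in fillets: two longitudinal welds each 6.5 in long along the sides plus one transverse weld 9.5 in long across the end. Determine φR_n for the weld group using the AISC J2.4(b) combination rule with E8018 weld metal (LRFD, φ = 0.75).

E80XX → F_EXX = 80 ksi.
t_e = 0.707 × 0.375 = 0.2651 in.
R_nwl = 0.6 × 80 × 0.2651 × 13 = 165.4 kips (longitudinal, 2 welds).
R_nwt = 0.6 × 80 × 0.2651 × 9.5 = 120.9 kips (transverse, base value).
(i) R_nwl + R_nwt = 286.3 kips; (ii) 0.85 R_nwl + 1.5 R_nwt = 322 kips.
R_n = max = 322 kips [governs: (ii)]; φR_n = 241.5 kips.

φR_n ≈ 241 kips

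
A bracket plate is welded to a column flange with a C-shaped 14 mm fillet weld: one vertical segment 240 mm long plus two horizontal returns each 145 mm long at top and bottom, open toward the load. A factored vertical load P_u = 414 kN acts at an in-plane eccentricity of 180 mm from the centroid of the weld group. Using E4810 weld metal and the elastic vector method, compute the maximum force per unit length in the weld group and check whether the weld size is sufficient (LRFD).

E48XX → F_EXX = 480 MPa.
Total weld length L_w = 530 mm. Treat welds as unit-width lines.
Centroid: x̄ = 2×145×72.5 / 530 = 39.67 mm from the vertical weld.
Polar moment about centroid: J = I_x + I_y = [240³/12 + 2×145×120²] + [240×39.67² + 2(145³/12 + 145×32.83²)] = 6526000 mm³.
Direct shear f_v = P/L_w = 414×10³ / 530 = 781.1 N/mm (vertical).
Torsion M = P·e = 414×10³ × 180 = 74520000 N·mm.
Critical point at (x, y) = (105.3, 120) from centroid. f_tx = M·y/J = 1370 N/mm; f_ty = M·x/J = 1203 N/mm.
Resultant f_max = √[f_tx² + (f_v + f_ty)²] = √[1370² + (781.1 + 1203)²] = 2411 N/mm.
Capacity per unit length: φr_n = 0.75 × 0.6 × 480 × (0.707 × 14) = 2138 N/mm.
2411 > 2138 → NOT adequate.

f_max ≈ 2410 N/mm; NOT adequate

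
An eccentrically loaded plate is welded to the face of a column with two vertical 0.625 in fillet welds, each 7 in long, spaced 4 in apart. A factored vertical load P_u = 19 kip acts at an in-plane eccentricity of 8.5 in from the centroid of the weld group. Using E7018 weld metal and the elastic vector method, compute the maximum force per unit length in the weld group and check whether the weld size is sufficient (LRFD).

E70XX → F_EXX = 70 ksi.
Total weld length L_w = 14 in. Treat welds as unit-width lines.
Polar moment about centroid: J = 2[d³/12 + d(b/2)²] = 2[7³/12 + 7×2²] = 113.2 in³.
Direct shear f_v = P/L_w = 19 / 14 = 1.357 kip/in (vertical).
Torsion M = P·e = 19 × 8.5 = 161.5 kip·in.
Critical point at (x, y) = (2, 3.5) from centroid. f_tx = M·y/J = 4.995 kip/in; f_ty = M·x/J = 2.854 kip/in.
Resultant f_max = √[f_tx² + (f_v + f_ty)²] = √[4.995² + (1.357 + 2.854)²] = 6.533 kip/in.
Capacity per unit length: φr_n = 0.75 × 0.6 × 70 × (0.707 × 0.625) = 13.92 kip/in.
6.533 ≤ 13.92 → adequate.

f_max ≈ 6.53 kip/in; adequate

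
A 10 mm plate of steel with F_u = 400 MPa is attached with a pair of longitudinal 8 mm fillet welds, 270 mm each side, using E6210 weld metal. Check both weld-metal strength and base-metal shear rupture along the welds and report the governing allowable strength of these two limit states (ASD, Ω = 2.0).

R_n/Ω ≈ 568 kN (weld metal governs)

E62XX → F_EXX = 620 MPa.
t_e = 0.707 × 8 = 5.656 mm; L = 540 mm.
Weld metal: R_n/Ω = (1/2.0) × 0.6 × 620 × 5.656 × 540 × 10⁻³ = 568.1 kN.
Base metal (shear rupture): R_n/Ω = (1/2.0) × 0.6 × 400 × 10 × 540 × 10⁻³ = 648 kN.
Governing: weld metal.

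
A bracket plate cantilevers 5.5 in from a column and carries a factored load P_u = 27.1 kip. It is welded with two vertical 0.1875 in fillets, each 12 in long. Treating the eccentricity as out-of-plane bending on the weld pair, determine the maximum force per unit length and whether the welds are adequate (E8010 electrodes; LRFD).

E80XX → F_EXX = 80 ksi.
L_w = 2 × 12 = 24 in; section modulus (unit throat) S = 2 × L²/6 = 48 in².
Direct shear f_v = P/L_w = 27.1/24 = 1.129 kip/in.
Moment M = P × e = 27.1 × 5.5 = 149.05 kip·in; bending f_b = M/S = 3.105 kip/in.
f_max = √(f_v² + f_b²) = √(1.129² + 3.105²) = 3.304 kip/in.
φr_n = 0.75 × 0.6 × 80 × (0.707 × 0.1875) = 4.772 kip/in → adequate.

f_max ≈ 3.3 kip/in; adequate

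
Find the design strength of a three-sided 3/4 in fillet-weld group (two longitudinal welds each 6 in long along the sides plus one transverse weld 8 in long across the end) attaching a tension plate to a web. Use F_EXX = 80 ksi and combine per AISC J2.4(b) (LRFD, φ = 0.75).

φR_n ≈ 424 kip

t_e = 0.707 × 0.75 = 0.5302 in.
R_nwl = 0.6 × 80 × 0.5302 × 12 = 305.4 kip (longitudinal, 2 welds).
R_nwt = 0.6 × 80 × 0.5302 × 8 = 203.6 kip (transverse, base value).
(i) R_nwl + R_nwt = 509 kip; (ii) 0.85 R_nwl + 1.5 R_nwt = 565 kip.
R_n = max = 565 kip [governs: (ii)]; φR_n = 423.8 kip.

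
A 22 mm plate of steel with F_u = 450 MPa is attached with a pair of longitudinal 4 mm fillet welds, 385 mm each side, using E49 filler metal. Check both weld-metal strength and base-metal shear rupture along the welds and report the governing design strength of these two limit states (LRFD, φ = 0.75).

φR_n ≈ 480 kN (weld metal governs)

E49XX → F_EXX = 490 MPa.
t_e = 0.707 × 4 = 2.828 mm; L = 770 mm.
Weld metal: φR_n = 0.75 × 0.6 × 490 × 2.828 × 770 × 10⁻³ = 480.2 kN.
Base metal (shear rupture): φR_n = 0.75 × 0.6 × 450 × 22 × 770 × 10⁻³ = 3430 kN.
Governing: weld metal.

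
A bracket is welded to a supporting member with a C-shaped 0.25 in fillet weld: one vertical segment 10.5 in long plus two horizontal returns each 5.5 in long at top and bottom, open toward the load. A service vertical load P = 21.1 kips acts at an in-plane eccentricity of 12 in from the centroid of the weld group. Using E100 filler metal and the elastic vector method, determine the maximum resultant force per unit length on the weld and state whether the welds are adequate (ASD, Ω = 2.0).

f_max ≈ 4.28 kip/in; adequate

E100XX → F_EXX = 100 ksi.
Total weld length L_w = 21.5 in. Treat welds as unit-width lines.
Centroid: x̄ = 2×5.5×2.75 / 21.5 = 1.407 in from the vertical weld.
Polar moment about centroid: J = I_x + I_y = [10.5³/12 + 2×5.5×5.25²] + [10.5×1.407² + 2(5.5³/12 + 5.5×1.343²)] = 468 in³.
Direct shear f_v = P/L_w = 21.1 / 21.5 = 0.9814 kip/in (vertical).
Torsion M = P·e = 21.1 × 12 = 253.2 kip·in.
Critical point at (x, y) = (4.093, 5.25) from centroid. f_tx = M·y/J = 2.84 kip/in; f_ty = M·x/J = 2.214 kip/in.
Resultant f_max = √[f_tx² + (f_v + f_ty)²] = √[2.84² + (0.9814 + 2.214)²] = 4.276 kip/in.
Capacity per unit length: r_n/Ω = (1/2.0) × 0.6 × 100 × (0.707 × 0.25) = 5.302 kip/in.
4.276 ≤ 5.302 → adequate.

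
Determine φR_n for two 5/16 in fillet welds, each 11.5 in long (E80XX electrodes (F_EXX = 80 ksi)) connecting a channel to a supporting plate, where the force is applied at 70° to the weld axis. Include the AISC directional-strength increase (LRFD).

t_e = 0.707 × 0.3125 = 0.2209 in; A_we = 0.2209 × 23 = 5.082 in².
Directional factor: 1.0 + 0.5 sin^1.5(70°) = 1.455.
F_nw = 0.6 × 80 × 1.455 = 69.86 ksi.
φR_n = 0.75 × 69.86 × 5.082 = 266.3 kips.

φR_n ≈ 266 kips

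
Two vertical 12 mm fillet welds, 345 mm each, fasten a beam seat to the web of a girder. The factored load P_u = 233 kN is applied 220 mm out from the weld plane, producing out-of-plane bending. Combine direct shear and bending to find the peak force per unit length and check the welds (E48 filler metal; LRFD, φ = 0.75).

f_max ≈ 1340 N/mm; adequate

E48XX → F_EXX = 480 MPa.
L_w = 2 × 345 = 690 mm; section modulus (unit throat) S = 2 × L²/6 = 39680 mm².
Direct shear f_v = P/L_w = 233×10³/690 = 337.7 N/mm.
Moment M = P × e = 233×10³ × 220 = 51260000 N·mm; bending f_b = M/S = 1292 N/mm.
f_max = √(f_v² + f_b²) = √(337.7² + 1292²) = 1335 N/mm.
φr_n = 0.75 × 0.6 × 480 × (0.707 × 12) = 1833 N/mm → adequate.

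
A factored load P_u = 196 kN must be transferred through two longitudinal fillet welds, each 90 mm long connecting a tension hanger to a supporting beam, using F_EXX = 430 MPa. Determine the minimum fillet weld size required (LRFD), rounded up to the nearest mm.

Total weld length L = 180 mm.
Required throat t_e = P_u / (φ × 0.6 F_EXX × L) = 196 / (0.75 × 0.6 × 430 × 180 × 10⁻³) = 5.627 mm.
Required leg w = t_e / 0.707 = 7.959 mm → use 8 mm.

w = 8 mm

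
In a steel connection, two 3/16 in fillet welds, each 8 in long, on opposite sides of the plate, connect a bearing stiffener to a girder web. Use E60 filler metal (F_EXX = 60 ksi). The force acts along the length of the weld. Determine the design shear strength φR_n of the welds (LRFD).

φR_n ≈ 57.3 kip

Effective throat t_e = 0.707 × 0.1875 = 0.1326 in.
Total length L = 16 in; A_we = 0.1326 × 16 = 2.121 in².
F_nw = 0.6 F_EXX = 0.6 × 60 = 36 ksi.
φR_n = 0.75 × 36 × 2.121 = 57.27 kip.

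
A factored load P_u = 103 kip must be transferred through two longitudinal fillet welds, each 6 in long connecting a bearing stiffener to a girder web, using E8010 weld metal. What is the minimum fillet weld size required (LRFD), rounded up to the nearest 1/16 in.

w = 3/8 in

E80XX → F_EXX = 80 ksi.
Total weld length L = 12 in.
Required throat t_e = P_u / (φ × 0.6 F_EXX × L) = 103 / (0.75 × 0.6 × 80 × 12) = 0.2384 in.
Required leg w = t_e / 0.707 = 0.3372 in → use 3/8 in.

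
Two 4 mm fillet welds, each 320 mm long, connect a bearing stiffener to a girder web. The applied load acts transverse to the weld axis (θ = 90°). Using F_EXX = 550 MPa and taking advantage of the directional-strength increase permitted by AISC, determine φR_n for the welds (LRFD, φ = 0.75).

t_e = 0.707 × 4 = 2.828 mm; A_we = 2.828 × 640 = 1810 mm².
Directional factor: 1.0 + 0.5 sin^1.5(90°) = 1.5.
F_nw = 0.6 × 550 × 1.5 = 495 MPa.
φR_n = 0.75 × 495 × 1810 × 10⁻³ = 671.9 kN.

φR_n ≈ 672 kN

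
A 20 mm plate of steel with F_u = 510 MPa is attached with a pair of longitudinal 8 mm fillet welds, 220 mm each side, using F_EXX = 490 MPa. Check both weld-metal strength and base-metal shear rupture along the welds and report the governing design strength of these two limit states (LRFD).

t_e = 0.707 × 8 = 5.656 mm; L = 440 mm.
Weld metal: φR_n = 0.75 × 0.6 × 490 × 5.656 × 440 × 10⁻³ = 548.7 kN.
Base metal (shear rupture): φR_n = 0.75 × 0.6 × 510 × 20 × 440 × 10⁻³ = 2020 kN.
Governing: weld metal.

φR_n ≈ 549 kN (weld metal governs)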